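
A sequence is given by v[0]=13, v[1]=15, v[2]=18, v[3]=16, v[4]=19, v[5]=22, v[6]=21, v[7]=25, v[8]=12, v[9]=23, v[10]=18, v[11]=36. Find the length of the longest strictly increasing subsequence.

7

Track the smallest tail for each achievable length (strict):
13 → extends → [13]
15 → extends → [13, 15]
18 → extends → [13, 15, 18]
16 → replaces 18 → [13, 15, 16]
19 → extends → [13, 15, 16, 19]
22 → extends → [13, 15, 16, 19, 22]
21 → replaces 22 → [13, 15, 16, 19, 21]
25 → extends → [13, 15, 16, 19, 21, 25]
12 → replaces 13 → [12, 15, 16, 19, 21, 25]
23 → replaces 25 → [12, 15, 16, 19, 21, 23]
18 → replaces 19 → [12, 15, 16, 18, 21, 23]
36 → extends → [12, 15, 16, 18, 21, 23, 36]
Seven tails, so the longest strictly increasing subsequence has length 7 (e.g. 13, 15, 18, 19, 22, 25, 36).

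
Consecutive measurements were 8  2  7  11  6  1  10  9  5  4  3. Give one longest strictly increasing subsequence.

Patience tails give the LIS length; then backtrack through the dp parents:
8 → extends → [8]
2 → replaces 8 → [2]
7 → extends → [2, 7]
11 → extends → [2, 7, 11]
6 → replaces 7 → [2, 6, 11]
1 → replaces 2 → [1, 6, 11]
10 → replaces 11 → [1, 6, 10]
9 → replaces 10 → [1, 6, 9]
5 → replaces 6 → [1, 5, 9]
4 → replaces 5 → [1, 4, 9]
3 → replaces 4 → [1, 3, 9]
Length 3; one witness is 2, 7, 11.

2, 7, 11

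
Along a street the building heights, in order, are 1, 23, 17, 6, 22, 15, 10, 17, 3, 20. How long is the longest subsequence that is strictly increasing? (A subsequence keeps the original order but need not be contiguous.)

Track the smallest tail for each achievable length (strict):
1 → extends → [1]
23 → extends → [1, 23]
17 → replaces 23 → [1, 17]
6 → replaces 17 → [1, 6]
22 → extends → [1, 6, 22]
15 → replaces 22 → [1, 6, 15]
10 → replaces 15 → [1, 6, 10]
17 → extends → [1, 6, 10, 17]
3 → replaces 6 → [1, 3, 10, 17]
20 → extends → [1, 3, 10, 17, 20]
Five tails, so the longest strictly increasing subsequence has length 5 (e.g. 1, 6, 15, 17, 20).

5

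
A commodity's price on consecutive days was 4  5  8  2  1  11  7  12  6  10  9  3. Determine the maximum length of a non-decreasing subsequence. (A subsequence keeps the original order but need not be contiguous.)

Track the smallest tail for each achievable length (allowing ties):
4 → extends → [4]
5 → extends → [4, 5]
8 → extends → [4, 5, 8]
2 → replaces 4 → [2, 5, 8]
1 → replaces 2 → [1, 5, 8]
11 → extends → [1, 5, 8, 11]
7 → replaces 8 → [1, 5, 7, 11]
12 → extends → [1, 5, 7, 11, 12]
6 → replaces 7 → [1, 5, 6, 11, 12]
10 → replaces 11 → [1, 5, 6, 10, 12]
9 → replaces 10 → [1, 5, 6, 9, 12]
3 → replaces 5 → [1, 3, 6, 9, 12]
Five tails, so the longest non-decreasing subsequence has length 5 (e.g. 4, 5, 8, 11, 12).

5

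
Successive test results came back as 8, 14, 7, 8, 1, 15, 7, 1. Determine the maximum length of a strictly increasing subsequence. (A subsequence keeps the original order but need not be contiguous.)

3

Track the smallest tail for each achievable length (strict):
8 → extends → [8]
14 → extends → [8, 14]
7 → replaces 8 → [7, 14]
8 → replaces 14 → [7, 8]
1 → replaces 7 → [1, 8]
15 → extends → [1, 8, 15]
7 → replaces 8 → [1, 7, 15]
1 → already a tail → [1, 7, 15]
Three tails, so the longest strictly increasing subsequence has length 3 (e.g. 8, 14, 15).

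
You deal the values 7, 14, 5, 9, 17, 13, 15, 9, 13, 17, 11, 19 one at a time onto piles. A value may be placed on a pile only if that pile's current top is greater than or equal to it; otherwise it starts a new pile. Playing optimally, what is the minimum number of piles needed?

Place each on the leftmost legal pile:
7 → new pile 1 (tops now [7])
14 → new pile 2 (tops now [7, 14])
5 → pile 1 (tops now [5, 14])
9 → pile 2 (tops now [5, 9])
17 → new pile 3 (tops now [5, 9, 17])
13 → pile 3 (tops now [5, 9, 13])
15 → new pile 4 (tops now [5, 9, 13, 15])
9 → pile 2 (tops now [5, 9, 13, 15])
13 → pile 3 (tops now [5, 9, 13, 15])
17 → new pile 5 (tops now [5, 9, 13, 15, 17])
11 → pile 3 (tops now [5, 9, 11, 15, 17])
19 → new pile 6 (tops now [5, 9, 11, 15, 17, 19])
Six piles.

6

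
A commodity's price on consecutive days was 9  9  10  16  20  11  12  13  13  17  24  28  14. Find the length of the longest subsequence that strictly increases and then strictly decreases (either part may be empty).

9

inc[i] = longest strictly increasing subsequence ending at i; dec[i] = longest strictly decreasing subsequence starting at i:
i:      1  2  3  4  5  6  7  8  9 10 11 12 13
a[i]:   9  9 10 16 20 11 12 13 13 17 24 28 14
inc:    1  1  2  3  4  3  4  5  5  6  7  8  6
dec:    1  1  1  2  3  1  1  1  1  2  2  2  1
Best peak at i=12 (value 28): inc=8, dec=2, length 8+2−1 = 9.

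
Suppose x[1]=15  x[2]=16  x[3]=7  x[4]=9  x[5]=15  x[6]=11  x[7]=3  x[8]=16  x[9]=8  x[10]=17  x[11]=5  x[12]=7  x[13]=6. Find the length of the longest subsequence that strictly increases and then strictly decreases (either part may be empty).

7

inc[i] = longest strictly increasing subsequence ending at i; dec[i] = longest strictly decreasing subsequence starting at i:
i:      1  2  3  4  5  6  7  8  9 10 11 12 13
x[i]:  15 16  7  9 15 11  3 16  8 17  5  7  6
inc:    1  2  1  2  3  3  1  4  2  5  2  3  3
dec:    5  6  2  4  5  4  1  4  3  3  1  2  1
Best peak at i=2 (value 16): inc=2, dec=6, length 2+6−1 = 7.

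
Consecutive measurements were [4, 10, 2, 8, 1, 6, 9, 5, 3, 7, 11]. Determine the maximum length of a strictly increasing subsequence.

Track the smallest tail for each achievable length (strict):
4 → extends → [4]
10 → extends → [4, 10]
2 → replaces 4 → [2, 10]
8 → replaces 10 → [2, 8]
1 → replaces 2 → [1, 8]
6 → replaces 8 → [1, 6]
9 → extends → [1, 6, 9]
5 → replaces 6 → [1, 5, 9]
3 → replaces 5 → [1, 3, 9]
7 → replaces 9 → [1, 3, 7]
11 → extends → [1, 3, 7, 11]
Four tails, so the longest strictly increasing subsequence has length 4 (e.g. 4, 8, 9, 11).

4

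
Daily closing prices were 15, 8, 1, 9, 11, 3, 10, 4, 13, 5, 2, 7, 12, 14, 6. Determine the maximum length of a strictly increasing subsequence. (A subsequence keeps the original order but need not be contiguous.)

7

Let dp[i] be the length of the longest such subsequence ending at index i:
i:      1  2  3  4  5  6  7  8  9 10 11 12 13 14 15
a[i]:  15  8  1  9 11  3 10  4 13  5  2  7 12 14  6
dp:     1  1  1  2  3  2  3  3  4  4  2  5  6  7  5
Maximum dp value is 7.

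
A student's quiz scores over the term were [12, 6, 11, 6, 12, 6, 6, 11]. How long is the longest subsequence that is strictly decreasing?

Let dp[i] be the longest strictly decreasing subsequence ending at i:
i:      1  2  3  4  5  6  7  8
a[i]:  12  6 11  6 12  6  6 11
dp:     1  2  2  3  1  3  3  2
Maximum is 3.

3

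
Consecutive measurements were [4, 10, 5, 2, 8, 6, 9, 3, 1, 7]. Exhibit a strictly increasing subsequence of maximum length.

Patience tails give the LIS length; then backtrack through the dp parents:
4 → extends → [4]
10 → extends → [4, 10]
5 → replaces 10 → [4, 5]
2 → replaces 4 → [2, 5]
8 → extends → [2, 5, 8]
6 → replaces 8 → [2, 5, 6]
9 → extends → [2, 5, 6, 9]
3 → replaces 5 → [2, 3, 6, 9]
1 → replaces 2 → [1, 3, 6, 9]
7 → replaces 9 → [1, 3, 6, 7]
Length 4; one witness is 4, 5, 8, 9.

4, 5, 8, 9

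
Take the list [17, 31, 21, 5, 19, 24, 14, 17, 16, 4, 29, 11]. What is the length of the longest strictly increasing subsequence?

4

Let dp[i] be the length of the longest such subsequence ending at index i:
i:      1  2  3  4  5  6  7  8  9 10 11 12
a[i]:  17 31 21  5 19 24 14 17 16  4 29 11
dp:     1  2  2  1  2  3  2  3  3  1  4  2
Maximum dp value is 4.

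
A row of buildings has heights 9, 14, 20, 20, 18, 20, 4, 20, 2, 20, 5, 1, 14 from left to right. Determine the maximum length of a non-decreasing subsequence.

Track the smallest tail for each achievable length (allowing ties):
9 → extends → [9]
14 → extends → [9, 14]
20 → extends → [9, 14, 20]
20 → extends → [9, 14, 20, 20]
18 → replaces 20 → [9, 14, 18, 20]
20 → extends → [9, 14, 18, 20, 20]
4 → replaces 9 → [4, 14, 18, 20, 20]
20 → extends → [4, 14, 18, 20, 20, 20]
2 → replaces 4 → [2, 14, 18, 20, 20, 20]
20 → extends → [2, 14, 18, 20, 20, 20, 20]
5 → replaces 14 → [2, 5, 18, 20, 20, 20, 20]
1 → replaces 2 → [1, 5, 18, 20, 20, 20, 20]
14 → replaces 18 → [1, 5, 14, 20, 20, 20, 20]
Seven tails, so the longest non-decreasing subsequence has length 7 (e.g. 9, 14, 20, 20, 20, 20, 20).

7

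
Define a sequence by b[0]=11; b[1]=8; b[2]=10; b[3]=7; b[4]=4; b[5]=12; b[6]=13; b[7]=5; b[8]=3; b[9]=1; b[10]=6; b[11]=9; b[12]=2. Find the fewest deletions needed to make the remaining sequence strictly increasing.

Fewest deletions = n − (longest strictly increasing subsequence).
i:      0  1  2  3  4  5  6  7  8  9 10 11 12
b[i]:  11  8 10  7  4 12 13  5  3  1  6  9  2
dp:     1  1  2  1  1  3  4  2  1  1  3  4  2
max dp = 4, so deletions = 13 − 4 = 9.

9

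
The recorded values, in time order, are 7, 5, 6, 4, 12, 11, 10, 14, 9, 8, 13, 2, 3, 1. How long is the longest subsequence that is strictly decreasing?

Let dp[i] be the longest strictly decreasing subsequence ending at i:
i:      1  2  3  4  5  6  7  8  9 10 11 12 13 14
a[i]:   7  5  6  4 12 11 10 14  9  8 13  2  3  1
dp:     1  2  2  3  1  2  3  1  4  5  2  6  6  7
Maximum is 7.

7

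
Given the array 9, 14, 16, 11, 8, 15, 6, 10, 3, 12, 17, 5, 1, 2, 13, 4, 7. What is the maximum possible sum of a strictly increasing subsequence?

Let S[i] be the best sum of a strictly increasing subsequence ending at i:
i:      1  2  3  4  5  6  7  8  9 10 11 12 13 14 15 16 17
a[i]:   9 14 16 11  8 15  6 10  3 12 17  5  1  2 13  4  7
S:      9 23 39 20  8 38  6 19  3 32 56  8  1  3 45  7 15
Maximum is 56 (e.g. 9 + 14 + 16 + 17).

56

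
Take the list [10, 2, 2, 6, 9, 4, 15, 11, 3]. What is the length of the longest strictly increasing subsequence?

Let dp[i] be the length of the longest such subsequence ending at index i:
i:      1  2  3  4  5  6  7  8  9
a[i]:  10  2  2  6  9  4 15 11  3
dp:     1  1  1  2  3  2  4  4  2
Maximum dp value is 4.

4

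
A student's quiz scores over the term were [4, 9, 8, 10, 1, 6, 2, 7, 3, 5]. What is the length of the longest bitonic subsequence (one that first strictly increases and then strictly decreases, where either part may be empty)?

inc[i] = longest strictly increasing subsequence ending at i; dec[i] = longest strictly decreasing subsequence starting at i:
i:      1  2  3  4  5  6  7  8  9 10
a[i]:   4  9  8 10  1  6  2  7  3  5
inc:    1  2  2  3  1  2  2  3  3  4
dec:    2  4  3  3  1  2  1  2  1  1
Best peak at i=2 (value 9): inc=2, dec=4, length 2+4−1 = 5.

5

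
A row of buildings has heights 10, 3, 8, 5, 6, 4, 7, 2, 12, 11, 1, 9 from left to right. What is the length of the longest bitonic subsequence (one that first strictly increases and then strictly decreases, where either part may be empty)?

inc[i] = longest strictly increasing subsequence ending at i; dec[i] = longest strictly decreasing subsequence starting at i:
i:      1  2  3  4  5  6  7  8  9 10 11 12
a[i]:  10  3  8  5  6  4  7  2 12 11  1  9
inc:    1  1  2  2  3  2  4  1  5  5  1  5
dec:    6  3  5  4  4  3  3  2  3  2  1  1
Best peak at i=9 (value 12): inc=5, dec=3, length 5+3−1 = 7.

7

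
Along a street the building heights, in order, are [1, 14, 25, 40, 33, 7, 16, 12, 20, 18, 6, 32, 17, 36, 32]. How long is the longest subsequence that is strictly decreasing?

5

Let dp[i] be the longest strictly decreasing subsequence ending at i:
i:      1  2  3  4  5  6  7  8  9 10 11 12 13 14 15
a[i]:   1 14 25 40 33  7 16 12 20 18  6 32 17 36 32
dp:     1  1  1  1  2  3  3  4  3  4  5  3  5  2  3
Maximum is 5.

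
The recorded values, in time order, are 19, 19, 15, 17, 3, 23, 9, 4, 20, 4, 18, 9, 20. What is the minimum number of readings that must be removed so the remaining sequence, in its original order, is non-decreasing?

Fewest deletions = n − (longest non-decreasing subsequence).
i:      1  2  3  4  5  6  7  8  9 10 11 12 13
a[i]:  19 19 15 17  3 23  9  4 20  4 18  9 20
dp:     1  2  1  2  1  3  2  2  3  3  4  4  5
max dp = 5, so deletions = 13 − 5 = 8.

8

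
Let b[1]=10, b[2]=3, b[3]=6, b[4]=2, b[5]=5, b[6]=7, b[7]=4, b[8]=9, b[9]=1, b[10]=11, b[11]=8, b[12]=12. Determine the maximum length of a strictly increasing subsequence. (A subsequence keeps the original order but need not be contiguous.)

6

Let dp[i] be the length of the longest such subsequence ending at index i:
i:      1  2  3  4  5  6  7  8  9 10 11 12
b[i]:  10  3  6  2  5  7  4  9  1 11  8 12
dp:     1  1  2  1  2  3  2  4  1  5  4  6
Maximum dp value is 6.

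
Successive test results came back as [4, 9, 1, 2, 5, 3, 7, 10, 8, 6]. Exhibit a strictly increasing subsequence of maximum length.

Patience tails give the LIS length; then backtrack through the dp parents:
4 → extends → [4]
9 → extends → [4, 9]
1 → replaces 4 → [1, 9]
2 → replaces 9 → [1, 2]
5 → extends → [1, 2, 5]
3 → replaces 5 → [1, 2, 3]
7 → extends → [1, 2, 3, 7]
10 → extends → [1, 2, 3, 7, 10]
8 → replaces 10 → [1, 2, 3, 7, 8]
6 → replaces 7 → [1, 2, 3, 6, 8]
Length 5; one witness is 1, 2, 5, 7, 10.

1, 2, 5, 7, 10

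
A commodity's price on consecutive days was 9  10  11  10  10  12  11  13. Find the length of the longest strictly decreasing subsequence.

2

Negate each value so 'decreasing' becomes 'increasing', then run patience tails on the negated sequence:
-9 → extends → [-9]
-10 → replaces -9 → [-10]
-11 → replaces -10 → [-11]
-10 → extends → [-11, -10]
-10 → already a tail → [-11, -10]
-12 → replaces -11 → [-12, -10]
-11 → replaces -10 → [-12, -11]
-13 → replaces -12 → [-13, -11]
Two tails, so the longest strictly decreasing subsequence of the original has length 2.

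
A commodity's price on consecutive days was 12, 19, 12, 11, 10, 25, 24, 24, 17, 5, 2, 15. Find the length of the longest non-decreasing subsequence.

4

Track the smallest tail for each achievable length (allowing ties):
12 → extends → [12]
19 → extends → [12, 19]
12 → replaces 19 → [12, 12]
11 → replaces 12 → [11, 12]
10 → replaces 11 → [10, 12]
25 → extends → [10, 12, 25]
24 → replaces 25 → [10, 12, 24]
24 → extends → [10, 12, 24, 24]
17 → replaces 24 → [10, 12, 17, 24]
5 → replaces 10 → [5, 12, 17, 24]
2 → replaces 5 → [2, 12, 17, 24]
15 → replaces 17 → [2, 12, 15, 24]
Four tails, so the longest non-decreasing subsequence has length 4 (e.g. 12, 19, 24, 24).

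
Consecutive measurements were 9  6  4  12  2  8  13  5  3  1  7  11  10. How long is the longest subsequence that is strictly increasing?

4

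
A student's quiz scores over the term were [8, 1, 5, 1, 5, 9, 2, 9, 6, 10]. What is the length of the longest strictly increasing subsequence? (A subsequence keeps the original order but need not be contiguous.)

Track the smallest tail for each achievable length (strict):
8 → extends → [8]
1 → replaces 8 → [1]
5 → extends → [1, 5]
1 → already a tail → [1, 5]
5 → already a tail → [1, 5]
9 → extends → [1, 5, 9]
2 → replaces 5 → [1, 2, 9]
9 → already a tail → [1, 2, 9]
6 → replaces 9 → [1, 2, 6]
10 → extends → [1, 2, 6, 10]
Four tails, so the longest strictly increasing subsequence has length 4 (e.g. 1, 5, 9, 10).

4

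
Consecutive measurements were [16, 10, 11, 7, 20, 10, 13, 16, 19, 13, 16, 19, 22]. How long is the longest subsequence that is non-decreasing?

Track the smallest tail for each achievable length (allowing ties):
16 → extends → [16]
10 → replaces 16 → [10]
11 → extends → [10, 11]
7 → replaces 10 → [7, 11]
20 → extends → [7, 11, 20]
10 → replaces 11 → [7, 10, 20]
13 → replaces 20 → [7, 10, 13]
16 → extends → [7, 10, 13, 16]
19 → extends → [7, 10, 13, 16, 19]
13 → replaces 16 → [7, 10, 13, 13, 19]
16 → replaces 19 → [7, 10, 13, 13, 16]
19 → extends → [7, 10, 13, 13, 16, 19]
22 → extends → [7, 10, 13, 13, 16, 19, 22]
Seven tails, so the longest non-decreasing subsequence has length 7 (e.g. 10, 11, 13, 16, 19, 19, 22).

7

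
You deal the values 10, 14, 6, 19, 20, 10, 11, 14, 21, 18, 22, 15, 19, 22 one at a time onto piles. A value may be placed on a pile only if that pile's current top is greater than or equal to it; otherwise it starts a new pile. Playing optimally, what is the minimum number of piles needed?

Place each on the leftmost legal pile:
10 → new pile 1 (tops now [10])
14 → new pile 2 (tops now [10, 14])
6 → pile 1 (tops now [6, 14])
19 → new pile 3 (tops now [6, 14, 19])
20 → new pile 4 (tops now [6, 14, 19, 20])
10 → pile 2 (tops now [6, 10, 19, 20])
11 → pile 3 (tops now [6, 10, 11, 20])
14 → pile 4 (tops now [6, 10, 11, 14])
21 → new pile 5 (tops now [6, 10, 11, 14, 21])
18 → pile 5 (tops now [6, 10, 11, 14, 18])
22 → new pile 6 (tops now [6, 10, 11, 14, 18, 22])
15 → pile 5 (tops now [6, 10, 11, 14, 15, 22])
19 → pile 6 (tops now [6, 10, 11, 14, 15, 19])
22 → new pile 7 (tops now [6, 10, 11, 14, 15, 19, 22])
Seven piles.

7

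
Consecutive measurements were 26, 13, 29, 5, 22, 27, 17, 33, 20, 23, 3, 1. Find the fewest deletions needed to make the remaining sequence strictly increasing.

8

Fewest deletions = n − (longest strictly increasing subsequence).
Patience tails:
26 → extends → [26]
13 → replaces 26 → [13]
29 → extends → [13, 29]
5 → replaces 13 → [5, 29]
22 → replaces 29 → [5, 22]
27 → extends → [5, 22, 27]
17 → replaces 22 → [5, 17, 27]
33 → extends → [5, 17, 27, 33]
20 → replaces 27 → [5, 17, 20, 33]
23 → replaces 33 → [5, 17, 20, 23]
3 → replaces 5 → [3, 17, 20, 23]
1 → replaces 3 → [1, 17, 20, 23]
Longest strictly increasing subsequence has length 4, so deletions = 12 − 4 = 8.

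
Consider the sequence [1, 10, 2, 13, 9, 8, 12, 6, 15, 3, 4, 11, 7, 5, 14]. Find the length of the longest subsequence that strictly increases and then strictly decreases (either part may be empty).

8

inc[i] = longest strictly increasing subsequence ending at i; dec[i] = longest strictly decreasing subsequence starting at i:
i:      1  2  3  4  5  6  7  8  9 10 11 12 13 14 15
a[i]:   1 10  2 13  9  8 12  6 15  3  4 11  7  5 14
inc:    1  2  2  3  3  3  4  3  5  3  4  5  5  5  6
dec:    1  5  1  5  4  3  4  2  4  1  1  3  2  1  1
Best peak at i=9 (value 15): inc=5, dec=4, length 5+4−1 = 8.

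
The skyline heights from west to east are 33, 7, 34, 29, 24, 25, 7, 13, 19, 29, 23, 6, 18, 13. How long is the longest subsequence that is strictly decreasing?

Let dp[i] be the longest strictly decreasing subsequence ending at i:
i:      1  2  3  4  5  6  7  8  9 10 11 12 13 14
a[i]:  33  7 34 29 24 25  7 13 19 29 23  6 18 13
dp:     1  2  1  2  3  3  4  4  4  2  4  5  5  6
Maximum is 6.

6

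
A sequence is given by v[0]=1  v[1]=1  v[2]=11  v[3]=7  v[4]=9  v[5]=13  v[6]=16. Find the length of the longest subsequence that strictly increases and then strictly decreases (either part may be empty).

5

inc[i] = longest strictly increasing subsequence ending at i; dec[i] = longest strictly decreasing subsequence starting at i:
i:      0  1  2  3  4  5  6
v[i]:   1  1 11  7  9 13 16
inc:    1  1  2  2  3  4  5
dec:    1  1  2  1  1  1  1
Best peak at i=6 (value 16): inc=5, dec=1, length 5+1−1 = 5.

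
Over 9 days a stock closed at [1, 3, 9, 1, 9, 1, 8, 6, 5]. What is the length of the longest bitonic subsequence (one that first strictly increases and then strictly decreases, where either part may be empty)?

6

inc[i] = longest strictly increasing subsequence ending at i; dec[i] = longest strictly decreasing subsequence starting at i:
i:     1 2 3 4 5 6 7 8 9
a[i]:  1 3 9 1 9 1 8 6 5
inc:   1 2 3 1 3 1 3 3 3
dec:   1 2 4 1 4 1 3 2 1
Best peak at i=3 (value 9): inc=3, dec=4, length 3+4−1 = 6.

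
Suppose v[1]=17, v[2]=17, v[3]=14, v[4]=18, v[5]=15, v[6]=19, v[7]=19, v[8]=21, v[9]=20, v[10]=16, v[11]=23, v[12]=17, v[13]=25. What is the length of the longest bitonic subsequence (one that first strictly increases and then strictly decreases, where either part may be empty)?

inc[i] = longest strictly increasing subsequence ending at i; dec[i] = longest strictly decreasing subsequence starting at i:
i:      1  2  3  4  5  6  7  8  9 10 11 12 13
v[i]:  17 17 14 18 15 19 19 21 20 16 23 17 25
inc:    1  1  1  2  2  3  3  4  4  3  5  4  6
dec:    2  2  1  2  1  2  2  3  2  1  2  1  1
Best peak at i=8 (value 21): inc=4, dec=3, length 4+3−1 = 6.

6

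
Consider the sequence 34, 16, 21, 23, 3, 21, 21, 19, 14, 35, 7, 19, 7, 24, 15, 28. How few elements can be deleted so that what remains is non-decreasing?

Fewest deletions = n − (longest non-decreasing subsequence).
Patience tails:
34 → extends → [34]
16 → replaces 34 → [16]
21 → extends → [16, 21]
23 → extends → [16, 21, 23]
3 → replaces 16 → [3, 21, 23]
21 → replaces 23 → [3, 21, 21]
21 → extends → [3, 21, 21, 21]
19 → replaces 21 → [3, 19, 21, 21]
14 → replaces 19 → [3, 14, 21, 21]
35 → extends → [3, 14, 21, 21, 35]
7 → replaces 14 → [3, 7, 21, 21, 35]
19 → replaces 21 → [3, 7, 19, 21, 35]
7 → replaces 19 → [3, 7, 7, 21, 35]
24 → replaces 35 → [3, 7, 7, 21, 24]
15 → replaces 21 → [3, 7, 7, 15, 24]
28 → extends → [3, 7, 7, 15, 24, 28]
Longest non-decreasing subsequence has length 6, so deletions = 16 − 6 = 10.

10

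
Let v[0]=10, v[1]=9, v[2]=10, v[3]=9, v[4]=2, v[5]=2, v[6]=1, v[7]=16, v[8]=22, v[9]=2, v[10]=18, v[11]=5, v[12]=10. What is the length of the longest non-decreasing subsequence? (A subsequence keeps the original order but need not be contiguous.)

5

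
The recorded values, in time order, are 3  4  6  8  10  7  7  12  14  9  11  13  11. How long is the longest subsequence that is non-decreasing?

8

Let dp[i] be the length of the longest such subsequence ending at index i:
i:      1  2  3  4  5  6  7  8  9 10 11 12 13
a[i]:   3  4  6  8 10  7  7 12 14  9 11 13 11
dp:     1  2  3  4  5  4  5  6  7  6  7  8  8
Maximum dp value is 8.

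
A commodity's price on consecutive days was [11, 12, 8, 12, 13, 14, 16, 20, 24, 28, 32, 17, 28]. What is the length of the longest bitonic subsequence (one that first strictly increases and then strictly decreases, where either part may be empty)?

inc[i] = longest strictly increasing subsequence ending at i; dec[i] = longest strictly decreasing subsequence starting at i:
i:      1  2  3  4  5  6  7  8  9 10 11 12 13
a[i]:  11 12  8 12 13 14 16 20 24 28 32 17 28
inc:    1  2  1  2  3  4  5  6  7  8  9  6  8
dec:    2  2  1  1  1  1  1  2  2  2  2  1  1
Best peak at i=11 (value 32): inc=9, dec=2, length 9+2−1 = 10.

10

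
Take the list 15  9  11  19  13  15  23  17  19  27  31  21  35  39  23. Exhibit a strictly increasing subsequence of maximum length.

Patience tails give the LIS length; then backtrack through the dp parents:
15 → extends → [15]
9 → replaces 15 → [9]
11 → extends → [9, 11]
19 → extends → [9, 11, 19]
13 → replaces 19 → [9, 11, 13]
15 → extends → [9, 11, 13, 15]
23 → extends → [9, 11, 13, 15, 23]
17 → replaces 23 → [9, 11, 13, 15, 17]
19 → extends → [9, 11, 13, 15, 17, 19]
27 → extends → [9, 11, 13, 15, 17, 19, 27]
31 → extends → [9, 11, 13, 15, 17, 19, 27, 31]
21 → replaces 27 → [9, 11, 13, 15, 17, 19, 21, 31]
35 → extends → [9, 11, 13, 15, 17, 19, 21, 31, 35]
39 → extends → [9, 11, 13, 15, 17, 19, 21, 31, 35, 39]
23 → replaces 31 → [9, 11, 13, 15, 17, 19, 21, 23, 35, 39]
Length 10; one witness is 9, 11, 13, 15, 17, 19, 27, 31, 35, 39.

9, 11, 13, 15, 17, 19, 27, 31, 35, 39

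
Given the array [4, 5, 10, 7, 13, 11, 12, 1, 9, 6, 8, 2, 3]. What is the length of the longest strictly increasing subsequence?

Track the smallest tail for each achievable length (strict):
4 → extends → [4]
5 → extends → [4, 5]
10 → extends → [4, 5, 10]
7 → replaces 10 → [4, 5, 7]
13 → extends → [4, 5, 7, 13]
11 → replaces 13 → [4, 5, 7, 11]
12 → extends → [4, 5, 7, 11, 12]
1 → replaces 4 → [1, 5, 7, 11, 12]
9 → replaces 11 → [1, 5, 7, 9, 12]
6 → replaces 7 → [1, 5, 6, 9, 12]
8 → replaces 9 → [1, 5, 6, 8, 12]
2 → replaces 5 → [1, 2, 6, 8, 12]
3 → replaces 6 → [1, 2, 3, 8, 12]
Five tails, so the longest strictly increasing subsequence has length 5 (e.g. 4, 5, 10, 11, 12).

5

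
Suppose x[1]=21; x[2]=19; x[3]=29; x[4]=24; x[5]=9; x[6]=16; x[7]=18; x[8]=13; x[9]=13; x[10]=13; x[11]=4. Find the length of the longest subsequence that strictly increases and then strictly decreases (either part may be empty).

6

inc[i] = longest strictly increasing subsequence ending at i; dec[i] = longest strictly decreasing subsequence starting at i:
i:      1  2  3  4  5  6  7  8  9 10 11
x[i]:  21 19 29 24  9 16 18 13 13 13  4
inc:    1  1  2  2  1  2  3  2  2  2  1
dec:    5  4  5  4  2  3  3  2  2  2  1
Best peak at i=3 (value 29): inc=2, dec=5, length 2+5−1 = 6.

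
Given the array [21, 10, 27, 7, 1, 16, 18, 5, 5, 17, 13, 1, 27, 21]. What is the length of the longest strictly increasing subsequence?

4

Track the smallest tail for each achievable length (strict):
21 → extends → [21]
10 → replaces 21 → [10]
27 → extends → [10, 27]
7 → replaces 10 → [7, 27]
1 → replaces 7 → [1, 27]
16 → replaces 27 → [1, 16]
18 → extends → [1, 16, 18]
5 → replaces 16 → [1, 5, 18]
5 → already a tail → [1, 5, 18]
17 → replaces 18 → [1, 5, 17]
13 → replaces 17 → [1, 5, 13]
1 → already a tail → [1, 5, 13]
27 → extends → [1, 5, 13, 27]
21 → replaces 27 → [1, 5, 13, 21]
Four tails, so the longest strictly increasing subsequence has length 4 (e.g. 10, 16, 18, 27).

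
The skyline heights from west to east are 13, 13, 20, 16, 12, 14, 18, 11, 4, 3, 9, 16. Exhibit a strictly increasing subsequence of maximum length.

Patience tails give the LIS length; then backtrack through the dp parents:
13 → extends → [13]
13 → already a tail → [13]
20 → extends → [13, 20]
16 → replaces 20 → [13, 16]
12 → replaces 13 → [12, 16]
14 → replaces 16 → [12, 14]
18 → extends → [12, 14, 18]
11 → replaces 12 → [11, 14, 18]
4 → replaces 11 → [4, 14, 18]
3 → replaces 4 → [3, 14, 18]
9 → replaces 14 → [3, 9, 18]
16 → replaces 18 → [3, 9, 16]
Length 3; one witness is 13, 16, 18.

13, 16, 18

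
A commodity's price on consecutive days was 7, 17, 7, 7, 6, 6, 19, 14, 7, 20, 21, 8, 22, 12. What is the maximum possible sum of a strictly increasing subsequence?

Let S[i] be the best sum of a strictly increasing subsequence ending at i:
i:       1   2   3   4   5   6   7   8   9  10  11  12  13  14
a[i]:    7  17   7   7   6   6  19  14   7  20  21   8  22  12
S:       7  24   7   7   6   6  43  21  13  63  84  21 106  33
Maximum is 106 (e.g. 7 + 17 + 19 + 20 + 21 + 22).

106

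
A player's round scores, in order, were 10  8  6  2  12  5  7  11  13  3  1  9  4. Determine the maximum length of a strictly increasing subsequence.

5

Let dp[i] be the length of the longest such subsequence ending at index i:
i:      1  2  3  4  5  6  7  8  9 10 11 12 13
a[i]:  10  8  6  2 12  5  7 11 13  3  1  9  4
dp:     1  1  1  1  2  2  3  4  5  2  1  4  3
Maximum dp value is 5.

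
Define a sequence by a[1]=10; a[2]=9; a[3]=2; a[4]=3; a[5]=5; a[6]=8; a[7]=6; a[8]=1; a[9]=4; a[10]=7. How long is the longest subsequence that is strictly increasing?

Track the smallest tail for each achievable length (strict):
10 → extends → [10]
9 → replaces 10 → [9]
2 → replaces 9 → [2]
3 → extends → [2, 3]
5 → extends → [2, 3, 5]
8 → extends → [2, 3, 5, 8]
6 → replaces 8 → [2, 3, 5, 6]
1 → replaces 2 → [1, 3, 5, 6]
4 → replaces 5 → [1, 3, 4, 6]
7 → extends → [1, 3, 4, 6, 7]
Five tails, so the longest strictly increasing subsequence has length 5 (e.g. 2, 3, 5, 6, 7).

5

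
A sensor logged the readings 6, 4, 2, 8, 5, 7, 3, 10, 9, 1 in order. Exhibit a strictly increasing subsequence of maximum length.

Patience tails give the LIS length; then backtrack through the dp parents:
6 → extends → [6]
4 → replaces 6 → [4]
2 → replaces 4 → [2]
8 → extends → [2, 8]
5 → replaces 8 → [2, 5]
7 → extends → [2, 5, 7]
3 → replaces 5 → [2, 3, 7]
10 → extends → [2, 3, 7, 10]
9 → replaces 10 → [2, 3, 7, 9]
1 → replaces 2 → [1, 3, 7, 9]
Length 4; one witness is 4, 5, 7, 10.

4, 5, 7, 10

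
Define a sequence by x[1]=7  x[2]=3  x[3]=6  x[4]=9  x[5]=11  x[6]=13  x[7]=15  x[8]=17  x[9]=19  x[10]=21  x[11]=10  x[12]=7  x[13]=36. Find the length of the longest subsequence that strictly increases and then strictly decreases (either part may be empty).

inc[i] = longest strictly increasing subsequence ending at i; dec[i] = longest strictly decreasing subsequence starting at i:
i:      1  2  3  4  5  6  7  8  9 10 11 12 13
x[i]:   7  3  6  9 11 13 15 17 19 21 10  7 36
inc:    1  1  2  3  4  5  6  7  8  9  4  3 10
dec:    2  1  1  2  3  3  3  3  3  3  2  1  1
Best peak at i=10 (value 21): inc=9, dec=3, length 9+3−1 = 11.

11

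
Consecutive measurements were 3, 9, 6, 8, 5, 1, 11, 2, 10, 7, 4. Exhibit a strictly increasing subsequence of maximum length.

Patience tails give the LIS length; then backtrack through the dp parents:
3 → extends → [3]
9 → extends → [3, 9]
6 → replaces 9 → [3, 6]
8 → extends → [3, 6, 8]
5 → replaces 6 → [3, 5, 8]
1 → replaces 3 → [1, 5, 8]
11 → extends → [1, 5, 8, 11]
2 → replaces 5 → [1, 2, 8, 11]
10 → replaces 11 → [1, 2, 8, 10]
7 → replaces 8 → [1, 2, 7, 10]
4 → replaces 7 → [1, 2, 4, 10]
Length 4; one witness is 3, 6, 8, 11.

3, 6, 8, 11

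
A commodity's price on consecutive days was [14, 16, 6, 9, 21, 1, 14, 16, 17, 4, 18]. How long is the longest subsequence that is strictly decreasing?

3

Let dp[i] be the longest strictly decreasing subsequence ending at i:
i:      1  2  3  4  5  6  7  8  9 10 11
a[i]:  14 16  6  9 21  1 14 16 17  4 18
dp:     1  1  2  2  1  3  2  2  2  3  2
Maximum is 3.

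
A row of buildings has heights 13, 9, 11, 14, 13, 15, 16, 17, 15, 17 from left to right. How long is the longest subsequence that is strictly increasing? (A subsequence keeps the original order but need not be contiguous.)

6

Track the smallest tail for each achievable length (strict):
13 → extends → [13]
9 → replaces 13 → [9]
11 → extends → [9, 11]
14 → extends → [9, 11, 14]
13 → replaces 14 → [9, 11, 13]
15 → extends → [9, 11, 13, 15]
16 → extends → [9, 11, 13, 15, 16]
17 → extends → [9, 11, 13, 15, 16, 17]
15 → already a tail → [9, 11, 13, 15, 16, 17]
17 → already a tail → [9, 11, 13, 15, 16, 17]
Six tails, so the longest strictly increasing subsequence has length 6 (e.g. 9, 11, 14, 15, 16, 17).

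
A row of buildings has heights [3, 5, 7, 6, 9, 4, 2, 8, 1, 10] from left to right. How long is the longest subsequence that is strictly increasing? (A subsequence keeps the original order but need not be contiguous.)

5

Let dp[i] be the length of the longest such subsequence ending at index i:
i:      1  2  3  4  5  6  7  8  9 10
a[i]:   3  5  7  6  9  4  2  8  1 10
dp:     1  2  3  3  4  2  1  4  1  5
Maximum dp value is 5.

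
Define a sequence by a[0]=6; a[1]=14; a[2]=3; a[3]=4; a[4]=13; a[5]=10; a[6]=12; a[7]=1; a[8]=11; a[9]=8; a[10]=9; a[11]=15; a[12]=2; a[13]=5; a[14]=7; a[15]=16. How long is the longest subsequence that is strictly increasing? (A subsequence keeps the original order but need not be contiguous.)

Track the smallest tail for each achievable length (strict):
6 → extends → [6]
14 → extends → [6, 14]
3 → replaces 6 → [3, 14]
4 → replaces 14 → [3, 4]
13 → extends → [3, 4, 13]
10 → replaces 13 → [3, 4, 10]
12 → extends → [3, 4, 10, 12]
1 → replaces 3 → [1, 4, 10, 12]
11 → replaces 12 → [1, 4, 10, 11]
8 → replaces 10 → [1, 4, 8, 11]
9 → replaces 11 → [1, 4, 8, 9]
15 → extends → [1, 4, 8, 9, 15]
2 → replaces 4 → [1, 2, 8, 9, 15]
5 → replaces 8 → [1, 2, 5, 9, 15]
7 → replaces 9 → [1, 2, 5, 7, 15]
16 → extends → [1, 2, 5, 7, 15, 16]
Six tails, so the longest strictly increasing subsequence has length 6 (e.g. 3, 4, 10, 12, 15, 16).

6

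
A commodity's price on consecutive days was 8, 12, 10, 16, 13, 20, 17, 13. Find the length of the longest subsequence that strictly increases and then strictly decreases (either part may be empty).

6

inc[i] = longest strictly increasing subsequence ending at i; dec[i] = longest strictly decreasing subsequence starting at i:
i:      1  2  3  4  5  6  7  8
a[i]:   8 12 10 16 13 20 17 13
inc:    1  2  2  3  3  4  4  3
dec:    1  2  1  2  1  3  2  1
Best peak at i=6 (value 20): inc=4, dec=3, length 4+3−1 = 6.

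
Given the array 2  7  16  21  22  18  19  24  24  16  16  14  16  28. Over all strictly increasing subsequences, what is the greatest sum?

120

Let S[i] be the best sum of a strictly increasing subsequence ending at i:
i:       1   2   3   4   5   6   7   8   9  10  11  12  13  14
a[i]:    2   7  16  21  22  18  19  24  24  16  16  14  16  28
S:       2   9  25  46  68  43  62  92  92  25  25  23  39 120
Maximum is 120 (e.g. 2 + 7 + 16 + 21 + 22 + 24 + 28).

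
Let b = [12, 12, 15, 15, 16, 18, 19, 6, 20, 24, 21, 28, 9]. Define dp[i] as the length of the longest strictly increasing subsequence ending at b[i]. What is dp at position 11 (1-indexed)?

dp[i] = 1 + max{dp[j] : j<i, b[j]<b[i]} (or 1 if no such j):
i:      1  2  3  4  5  6  7  8  9 10 11 12 13
b[i]:  12 12 15 15 16 18 19  6 20 24 21 28  9
dp:     1  1  2  2  3  4  5  1  6  7  7  8  2
At index 11 the value is 7.

7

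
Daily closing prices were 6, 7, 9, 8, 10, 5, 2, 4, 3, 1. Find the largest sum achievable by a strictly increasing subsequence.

32

Let S[i] be the best sum of a strictly increasing subsequence ending at i:
i:      1  2  3  4  5  6  7  8  9 10
a[i]:   6  7  9  8 10  5  2  4  3  1
S:      6 13 22 21 32  5  2  6  5  1
Maximum is 32 (e.g. 6 + 7 + 9 + 10).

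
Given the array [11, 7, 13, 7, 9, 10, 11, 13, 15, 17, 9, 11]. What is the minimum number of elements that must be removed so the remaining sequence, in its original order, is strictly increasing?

5

Fewest deletions = n − (longest strictly increasing subsequence).
Patience tails:
11 → extends → [11]
7 → replaces 11 → [7]
13 → extends → [7, 13]
7 → already a tail → [7, 13]
9 → replaces 13 → [7, 9]
10 → extends → [7, 9, 10]
11 → extends → [7, 9, 10, 11]
13 → extends → [7, 9, 10, 11, 13]
15 → extends → [7, 9, 10, 11, 13, 15]
17 → extends → [7, 9, 10, 11, 13, 15, 17]
9 → already a tail → [7, 9, 10, 11, 13, 15, 17]
11 → already a tail → [7, 9, 10, 11, 13, 15, 17]
Longest strictly increasing subsequence has length 7, so deletions = 12 − 7 = 5.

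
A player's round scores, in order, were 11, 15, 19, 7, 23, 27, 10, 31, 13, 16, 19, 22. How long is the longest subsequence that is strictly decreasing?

2

Let dp[i] be the longest strictly decreasing subsequence ending at i:
i:      1  2  3  4  5  6  7  8  9 10 11 12
a[i]:  11 15 19  7 23 27 10 31 13 16 19 22
dp:     1  1  1  2  1  1  2  1  2  2  2  2
Maximum is 2.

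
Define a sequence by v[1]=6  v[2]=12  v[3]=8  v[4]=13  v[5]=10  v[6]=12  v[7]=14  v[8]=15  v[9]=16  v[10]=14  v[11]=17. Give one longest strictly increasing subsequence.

6, 8, 10, 12, 14, 15, 16, 17

Patience tails give the LIS length; then backtrack through the dp parents:
6 → extends → [6]
12 → extends → [6, 12]
8 → replaces 12 → [6, 8]
13 → extends → [6, 8, 13]
10 → replaces 13 → [6, 8, 10]
12 → extends → [6, 8, 10, 12]
14 → extends → [6, 8, 10, 12, 14]
15 → extends → [6, 8, 10, 12, 14, 15]
16 → extends → [6, 8, 10, 12, 14, 15, 16]
14 → already a tail → [6, 8, 10, 12, 14, 15, 16]
17 → extends → [6, 8, 10, 12, 14, 15, 16, 17]
Length 8; one witness is 6, 8, 10, 12, 14, 15, 16, 17.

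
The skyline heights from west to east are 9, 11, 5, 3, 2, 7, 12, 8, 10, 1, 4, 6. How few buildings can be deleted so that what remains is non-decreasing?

8

Fewest deletions = n − (longest non-decreasing subsequence).
Patience tails:
9 → extends → [9]
11 → extends → [9, 11]
5 → replaces 9 → [5, 11]
3 → replaces 5 → [3, 11]
2 → replaces 3 → [2, 11]
7 → replaces 11 → [2, 7]
12 → extends → [2, 7, 12]
8 → replaces 12 → [2, 7, 8]
10 → extends → [2, 7, 8, 10]
1 → replaces 2 → [1, 7, 8, 10]
4 → replaces 7 → [1, 4, 8, 10]
6 → replaces 8 → [1, 4, 6, 10]
Longest non-decreasing subsequence has length 4, so deletions = 12 − 4 = 8.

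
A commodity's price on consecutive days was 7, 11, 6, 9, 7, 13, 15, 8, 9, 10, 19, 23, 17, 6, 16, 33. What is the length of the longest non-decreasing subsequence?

8

Track the smallest tail for each achievable length (allowing ties):
7 → extends → [7]
11 → extends → [7, 11]
6 → replaces 7 → [6, 11]
9 → replaces 11 → [6, 9]
7 → replaces 9 → [6, 7]
13 → extends → [6, 7, 13]
15 → extends → [6, 7, 13, 15]
8 → replaces 13 → [6, 7, 8, 15]
9 → replaces 15 → [6, 7, 8, 9]
10 → extends → [6, 7, 8, 9, 10]
19 → extends → [6, 7, 8, 9, 10, 19]
23 → extends → [6, 7, 8, 9, 10, 19, 23]
17 → replaces 19 → [6, 7, 8, 9, 10, 17, 23]
6 → replaces 7 → [6, 6, 8, 9, 10, 17, 23]
16 → replaces 17 → [6, 6, 8, 9, 10, 16, 23]
33 → extends → [6, 6, 8, 9, 10, 16, 23, 33]
Eight tails, so the longest non-decreasing subsequence has length 8 (e.g. 7, 7, 8, 9, 10, 19, 23, 33).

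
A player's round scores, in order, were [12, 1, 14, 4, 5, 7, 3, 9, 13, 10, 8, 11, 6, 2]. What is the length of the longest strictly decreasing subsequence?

Negate each value so 'decreasing' becomes 'increasing', then run patience tails on the negated sequence:
-12 → extends → [-12]
-1 → extends → [-12, -1]
-14 → replaces -12 → [-14, -1]
-4 → replaces -1 → [-14, -4]
-5 → replaces -4 → [-14, -5]
-7 → replaces -5 → [-14, -7]
-3 → extends → [-14, -7, -3]
-9 → replaces -7 → [-14, -9, -3]
-13 → replaces -9 → [-14, -13, -3]
-10 → replaces -3 → [-14, -13, -10]
-8 → extends → [-14, -13, -10, -8]
-11 → replaces -10 → [-14, -13, -11, -8]
-6 → extends → [-14, -13, -11, -8, -6]
-2 → extends → [-14, -13, -11, -8, -6, -2]
Six tails, so the longest strictly decreasing subsequence of the original has length 6.

6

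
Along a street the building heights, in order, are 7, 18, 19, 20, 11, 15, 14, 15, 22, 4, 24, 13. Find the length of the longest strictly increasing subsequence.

6

Track the smallest tail for each achievable length (strict):
7 → extends → [7]
18 → extends → [7, 18]
19 → extends → [7, 18, 19]
20 → extends → [7, 18, 19, 20]
11 → replaces 18 → [7, 11, 19, 20]
15 → replaces 19 → [7, 11, 15, 20]
14 → replaces 15 → [7, 11, 14, 20]
15 → replaces 20 → [7, 11, 14, 15]
22 → extends → [7, 11, 14, 15, 22]
4 → replaces 7 → [4, 11, 14, 15, 22]
24 → extends → [4, 11, 14, 15, 22, 24]
13 → replaces 14 → [4, 11, 13, 15, 22, 24]
Six tails, so the longest strictly increasing subsequence has length 6 (e.g. 7, 18, 19, 20, 22, 24).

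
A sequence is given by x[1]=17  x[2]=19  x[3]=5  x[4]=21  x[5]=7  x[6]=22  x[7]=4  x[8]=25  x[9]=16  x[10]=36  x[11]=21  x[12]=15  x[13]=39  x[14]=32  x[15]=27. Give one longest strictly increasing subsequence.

Patience tails give the LIS length; then backtrack through the dp parents:
17 → extends → [17]
19 → extends → [17, 19]
5 → replaces 17 → [5, 19]
21 → extends → [5, 19, 21]
7 → replaces 19 → [5, 7, 21]
22 → extends → [5, 7, 21, 22]
4 → replaces 5 → [4, 7, 21, 22]
25 → extends → [4, 7, 21, 22, 25]
16 → replaces 21 → [4, 7, 16, 22, 25]
36 → extends → [4, 7, 16, 22, 25, 36]
21 → replaces 22 → [4, 7, 16, 21, 25, 36]
15 → replaces 16 → [4, 7, 15, 21, 25, 36]
39 → extends → [4, 7, 15, 21, 25, 36, 39]
32 → replaces 36 → [4, 7, 15, 21, 25, 32, 39]
27 → replaces 32 → [4, 7, 15, 21, 25, 27, 39]
Length 7; one witness is 17, 19, 21, 22, 25, 36, 39.

17, 19, 21, 22, 25, 36, 39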